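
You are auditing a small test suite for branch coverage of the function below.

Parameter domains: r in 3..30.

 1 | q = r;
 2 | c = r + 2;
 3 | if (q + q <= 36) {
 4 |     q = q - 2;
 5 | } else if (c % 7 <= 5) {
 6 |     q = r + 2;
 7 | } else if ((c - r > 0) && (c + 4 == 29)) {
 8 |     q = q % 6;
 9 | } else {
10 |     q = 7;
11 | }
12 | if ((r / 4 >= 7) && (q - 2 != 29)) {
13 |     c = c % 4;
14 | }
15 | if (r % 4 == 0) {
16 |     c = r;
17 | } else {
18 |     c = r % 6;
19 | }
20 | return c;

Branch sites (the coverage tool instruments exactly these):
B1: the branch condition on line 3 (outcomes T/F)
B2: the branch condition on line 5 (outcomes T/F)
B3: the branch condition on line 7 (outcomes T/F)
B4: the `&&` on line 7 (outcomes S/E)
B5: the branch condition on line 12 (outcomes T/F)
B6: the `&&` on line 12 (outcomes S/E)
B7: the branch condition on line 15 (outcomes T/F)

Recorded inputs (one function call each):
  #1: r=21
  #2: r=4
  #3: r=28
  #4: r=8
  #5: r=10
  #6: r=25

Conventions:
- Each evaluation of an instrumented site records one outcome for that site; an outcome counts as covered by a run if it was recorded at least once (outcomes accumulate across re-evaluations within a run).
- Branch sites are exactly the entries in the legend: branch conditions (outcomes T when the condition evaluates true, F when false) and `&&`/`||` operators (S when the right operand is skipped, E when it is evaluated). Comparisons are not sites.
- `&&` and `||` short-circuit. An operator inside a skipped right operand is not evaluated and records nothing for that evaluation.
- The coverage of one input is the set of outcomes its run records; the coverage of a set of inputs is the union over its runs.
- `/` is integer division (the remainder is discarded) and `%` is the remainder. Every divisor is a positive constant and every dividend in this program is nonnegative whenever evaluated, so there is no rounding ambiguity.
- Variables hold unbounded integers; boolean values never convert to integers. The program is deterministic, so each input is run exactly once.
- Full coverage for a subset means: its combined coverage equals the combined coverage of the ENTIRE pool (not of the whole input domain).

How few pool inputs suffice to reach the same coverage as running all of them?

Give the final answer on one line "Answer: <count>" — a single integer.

test 1 (r=21) fires B1->F, B2->T, B6->S, B5->F, B7->F; hits B1=F, B2=T, B5=F, B6=S, B7=F
test 2 (r=4) fires B1->T, B6->S, B5->F, B7->T; hits B1=T, B5=F, B6=S, B7=T
test 3 (r=28) fires B1->F, B2->T, B6->E, B5->T, B7->T; hits B1=F, B2=T, B5=T, B6=E, B7=T
test 4 (r=8) fires B1->T, B6->S, B5->F, B7->T; hits B1=T, B5=F, B6=S, B7=T
test 5 (r=10) fires B1->T, B6->S, B5->F, B7->F; hits B1=T, B5=F, B6=S, B7=F
test 6 (r=25) fires B1->F, B2->F, B4->E, B3->F, B6->S, B5->F, B7->F; hits B1=F, B2=F, B3=F, B4=E, B5=F, B6=S, B7=F
pool-wide coverage (12 outcomes): B1=T, B1=F, B2=T, B2=F, B3=F, B4=E, B5=T, B5=F, B6=S, B6=E, B7=T, B7=F
every size-1 subset falls short of the 12 outcomes (best: 7/12)
every size-2 subset falls short of the 12 outcomes (best: 11/12)
at size 3, {2, 3, 6} reaches all 12 outcomes; every lexicographically earlier size-3 subset fails

Answer: 3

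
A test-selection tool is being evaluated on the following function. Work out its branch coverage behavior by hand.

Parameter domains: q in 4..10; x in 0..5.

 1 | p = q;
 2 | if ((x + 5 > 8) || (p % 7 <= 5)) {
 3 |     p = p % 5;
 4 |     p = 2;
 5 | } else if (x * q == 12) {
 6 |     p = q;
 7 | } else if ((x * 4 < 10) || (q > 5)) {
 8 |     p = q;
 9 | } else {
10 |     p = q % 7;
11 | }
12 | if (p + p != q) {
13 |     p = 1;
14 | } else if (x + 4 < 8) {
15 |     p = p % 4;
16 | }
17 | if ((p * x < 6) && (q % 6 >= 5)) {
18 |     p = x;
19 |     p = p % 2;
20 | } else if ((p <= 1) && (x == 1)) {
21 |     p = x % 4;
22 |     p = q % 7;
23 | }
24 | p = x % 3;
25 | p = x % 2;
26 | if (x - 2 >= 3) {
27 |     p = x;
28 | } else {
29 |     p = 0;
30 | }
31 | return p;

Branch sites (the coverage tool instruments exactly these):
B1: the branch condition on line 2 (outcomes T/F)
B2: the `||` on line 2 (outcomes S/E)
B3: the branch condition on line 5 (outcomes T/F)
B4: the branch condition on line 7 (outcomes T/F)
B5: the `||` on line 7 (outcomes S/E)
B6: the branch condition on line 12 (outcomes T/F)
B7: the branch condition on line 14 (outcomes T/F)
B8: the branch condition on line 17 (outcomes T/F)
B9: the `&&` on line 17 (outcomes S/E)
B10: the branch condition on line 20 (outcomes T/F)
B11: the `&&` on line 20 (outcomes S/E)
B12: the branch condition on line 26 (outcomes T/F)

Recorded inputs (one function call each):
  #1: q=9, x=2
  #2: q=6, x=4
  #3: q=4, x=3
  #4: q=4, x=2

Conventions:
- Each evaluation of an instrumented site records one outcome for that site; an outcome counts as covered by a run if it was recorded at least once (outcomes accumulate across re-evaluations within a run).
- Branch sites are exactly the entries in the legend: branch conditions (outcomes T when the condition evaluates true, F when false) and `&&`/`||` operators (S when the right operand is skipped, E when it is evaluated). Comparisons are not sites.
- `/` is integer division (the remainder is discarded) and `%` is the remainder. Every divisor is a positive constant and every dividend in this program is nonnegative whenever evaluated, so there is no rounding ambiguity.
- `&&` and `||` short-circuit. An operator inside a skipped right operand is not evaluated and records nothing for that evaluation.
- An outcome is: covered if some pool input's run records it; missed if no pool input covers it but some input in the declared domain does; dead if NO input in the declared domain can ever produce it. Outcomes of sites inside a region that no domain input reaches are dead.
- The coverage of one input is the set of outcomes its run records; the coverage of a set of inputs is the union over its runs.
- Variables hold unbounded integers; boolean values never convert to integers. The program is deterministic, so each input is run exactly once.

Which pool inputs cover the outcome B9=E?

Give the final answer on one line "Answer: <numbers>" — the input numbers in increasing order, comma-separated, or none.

input #1 (q=9, x=2): covers B9=E
input #2 (q=6, x=4): covers B9=E
input #3 (q=4, x=3): misses B9=E
input #4 (q=4, x=2): covers B9=E

Answer: 1, 2, 4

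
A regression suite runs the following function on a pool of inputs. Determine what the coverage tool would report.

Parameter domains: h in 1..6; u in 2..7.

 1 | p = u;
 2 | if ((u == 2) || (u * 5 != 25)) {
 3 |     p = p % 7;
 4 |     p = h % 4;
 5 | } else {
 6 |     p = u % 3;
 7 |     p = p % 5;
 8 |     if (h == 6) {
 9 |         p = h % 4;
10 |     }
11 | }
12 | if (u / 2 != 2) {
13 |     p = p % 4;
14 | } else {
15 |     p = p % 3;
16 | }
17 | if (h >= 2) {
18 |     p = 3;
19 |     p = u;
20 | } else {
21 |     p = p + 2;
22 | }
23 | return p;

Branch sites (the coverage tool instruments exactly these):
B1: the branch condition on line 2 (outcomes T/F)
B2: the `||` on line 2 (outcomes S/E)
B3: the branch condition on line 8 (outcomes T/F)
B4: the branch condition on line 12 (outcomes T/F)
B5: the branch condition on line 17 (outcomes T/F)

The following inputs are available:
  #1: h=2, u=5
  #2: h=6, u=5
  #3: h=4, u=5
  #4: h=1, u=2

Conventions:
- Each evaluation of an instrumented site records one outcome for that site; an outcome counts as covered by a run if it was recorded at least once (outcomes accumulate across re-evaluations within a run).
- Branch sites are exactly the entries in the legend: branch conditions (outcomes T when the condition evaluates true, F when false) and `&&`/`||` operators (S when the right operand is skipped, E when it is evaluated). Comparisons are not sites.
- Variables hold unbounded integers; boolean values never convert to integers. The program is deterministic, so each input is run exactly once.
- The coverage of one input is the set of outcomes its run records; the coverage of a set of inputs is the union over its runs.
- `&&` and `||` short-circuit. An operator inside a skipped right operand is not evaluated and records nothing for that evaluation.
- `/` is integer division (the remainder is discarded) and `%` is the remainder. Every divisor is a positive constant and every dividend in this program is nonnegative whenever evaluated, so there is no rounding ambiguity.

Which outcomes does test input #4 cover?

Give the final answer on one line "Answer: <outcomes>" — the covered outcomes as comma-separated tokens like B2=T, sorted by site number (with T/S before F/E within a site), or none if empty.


Tracing the run of input #4 (h=1, u=2):
  B2->S, B1->T, B4->T, B5->F
as a set, this run covers: B1=T, B2=S, B4=T, B5=F
Answer: B1=T, B2=S, B4=T, B5=F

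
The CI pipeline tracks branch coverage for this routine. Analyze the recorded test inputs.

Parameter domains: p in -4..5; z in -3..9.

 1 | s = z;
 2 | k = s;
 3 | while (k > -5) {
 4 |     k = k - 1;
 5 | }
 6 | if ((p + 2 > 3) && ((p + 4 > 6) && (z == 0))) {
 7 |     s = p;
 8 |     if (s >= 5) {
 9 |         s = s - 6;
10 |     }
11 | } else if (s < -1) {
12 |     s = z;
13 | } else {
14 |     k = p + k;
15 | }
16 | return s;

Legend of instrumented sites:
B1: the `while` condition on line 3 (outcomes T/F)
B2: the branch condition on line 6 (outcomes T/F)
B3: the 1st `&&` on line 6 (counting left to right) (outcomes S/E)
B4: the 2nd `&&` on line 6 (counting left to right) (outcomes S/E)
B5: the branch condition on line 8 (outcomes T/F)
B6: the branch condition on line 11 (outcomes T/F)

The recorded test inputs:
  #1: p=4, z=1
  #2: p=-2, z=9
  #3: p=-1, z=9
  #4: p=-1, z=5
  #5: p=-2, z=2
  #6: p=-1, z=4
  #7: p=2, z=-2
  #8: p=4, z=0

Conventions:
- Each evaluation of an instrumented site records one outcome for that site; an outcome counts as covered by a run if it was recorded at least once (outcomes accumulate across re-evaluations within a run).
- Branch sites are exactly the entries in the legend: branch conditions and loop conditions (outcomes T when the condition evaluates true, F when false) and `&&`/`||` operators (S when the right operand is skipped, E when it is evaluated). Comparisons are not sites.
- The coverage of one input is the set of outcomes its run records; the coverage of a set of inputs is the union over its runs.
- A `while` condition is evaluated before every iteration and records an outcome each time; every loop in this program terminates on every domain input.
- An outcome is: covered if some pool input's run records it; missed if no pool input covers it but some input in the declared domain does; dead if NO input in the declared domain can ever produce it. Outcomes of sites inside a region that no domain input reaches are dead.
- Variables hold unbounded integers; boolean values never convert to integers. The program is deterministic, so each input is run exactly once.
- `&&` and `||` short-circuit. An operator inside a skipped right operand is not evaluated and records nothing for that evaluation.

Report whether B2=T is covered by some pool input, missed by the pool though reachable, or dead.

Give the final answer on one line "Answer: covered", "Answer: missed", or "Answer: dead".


B2=T is recorded by pool input(s) 8 -> covered
Answer: covered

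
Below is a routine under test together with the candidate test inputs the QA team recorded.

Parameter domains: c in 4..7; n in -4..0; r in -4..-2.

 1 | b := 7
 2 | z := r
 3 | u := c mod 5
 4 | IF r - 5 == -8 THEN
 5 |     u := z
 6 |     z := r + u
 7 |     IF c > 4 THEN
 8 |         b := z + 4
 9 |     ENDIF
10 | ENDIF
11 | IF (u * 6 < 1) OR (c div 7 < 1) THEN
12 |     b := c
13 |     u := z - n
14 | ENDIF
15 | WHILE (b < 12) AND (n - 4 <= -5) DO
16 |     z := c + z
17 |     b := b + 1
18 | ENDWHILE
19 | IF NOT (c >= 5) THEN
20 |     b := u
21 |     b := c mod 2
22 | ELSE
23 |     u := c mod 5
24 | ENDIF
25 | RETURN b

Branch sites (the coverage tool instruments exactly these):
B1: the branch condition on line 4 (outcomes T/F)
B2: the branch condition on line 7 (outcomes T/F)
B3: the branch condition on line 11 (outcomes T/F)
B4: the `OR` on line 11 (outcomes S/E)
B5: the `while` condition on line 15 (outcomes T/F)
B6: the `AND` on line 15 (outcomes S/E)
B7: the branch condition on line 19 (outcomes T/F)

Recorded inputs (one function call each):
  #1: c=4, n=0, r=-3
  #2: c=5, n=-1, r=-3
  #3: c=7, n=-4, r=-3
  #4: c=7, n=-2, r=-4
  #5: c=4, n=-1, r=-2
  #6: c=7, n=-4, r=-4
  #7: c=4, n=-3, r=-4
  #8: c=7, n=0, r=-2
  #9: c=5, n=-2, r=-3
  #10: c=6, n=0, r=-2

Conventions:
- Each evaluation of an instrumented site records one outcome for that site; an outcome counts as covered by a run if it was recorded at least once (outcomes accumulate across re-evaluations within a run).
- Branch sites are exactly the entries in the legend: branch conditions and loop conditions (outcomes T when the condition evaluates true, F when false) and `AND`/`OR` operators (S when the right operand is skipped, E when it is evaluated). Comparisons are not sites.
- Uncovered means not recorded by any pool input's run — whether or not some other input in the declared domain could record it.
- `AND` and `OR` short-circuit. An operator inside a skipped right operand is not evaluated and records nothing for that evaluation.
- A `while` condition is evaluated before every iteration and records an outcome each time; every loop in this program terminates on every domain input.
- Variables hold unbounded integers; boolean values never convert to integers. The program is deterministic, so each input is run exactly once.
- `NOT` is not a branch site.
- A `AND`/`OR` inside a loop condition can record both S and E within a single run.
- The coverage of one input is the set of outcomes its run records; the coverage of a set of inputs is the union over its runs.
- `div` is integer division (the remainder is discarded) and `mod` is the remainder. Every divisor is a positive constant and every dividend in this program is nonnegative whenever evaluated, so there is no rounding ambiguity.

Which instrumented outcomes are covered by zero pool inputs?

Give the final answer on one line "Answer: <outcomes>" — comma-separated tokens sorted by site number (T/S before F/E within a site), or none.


run #1 (c=4, n=0, r=-3) runs B1->T, B2->F, B4->S, B3->T, B6->E, B5->F, B7->T; records B1=T, B2=F, B3=T, B4=S, B5=F, B6=E, B7=T
run #2 (c=5, n=-1, r=-3) runs B1->T, B2->T, B4->S, B3->T, B6->E, B5->T, B6->E, B5->T, B6->E, B5->T, B6->E, B5->T, B6->E, B5->T, ...; records B1=T, B2=T, B3=T, B4=S, B5=T, B5=F, B6=S, B6=E, B7=F
run #3 (c=7, n=-4, r=-3) runs B1->T, B2->T, B4->S, B3->T, B6->E, B5->T, B6->E, B5->T, B6->E, B5->T, B6->E, B5->T, B6->E, B5->T, ...; records B1=T, B2=T, B3=T, B4=S, B5=T, B5=F, B6=S, B6=E, B7=F
run #4 (c=7, n=-2, r=-4) runs B1->F, B4->E, B3->F, B6->E, B5->T, B6->E, B5->T, B6->E, B5->T, B6->E, B5->T, B6->E, B5->T, B6->S, ...; records B1=F, B3=F, B4=E, B5=T, B5=F, B6=S, B6=E, B7=F
run #5 (c=4, n=-1, r=-2) runs B1->F, B4->E, B3->T, B6->E, B5->T, B6->E, B5->T, B6->E, B5->T, B6->E, B5->T, B6->E, B5->T, B6->E, ...; records B1=F, B3=T, B4=E, B5=T, B5=F, B6=S, B6=E, B7=T
run #6 (c=7, n=-4, r=-4) runs B1->F, B4->E, B3->F, B6->E, B5->T, B6->E, B5->T, B6->E, B5->T, B6->E, B5->T, B6->E, B5->T, B6->S, ...; records B1=F, B3=F, B4=E, B5=T, B5=F, B6=S, B6=E, B7=F
run #7 (c=4, n=-3, r=-4) runs B1->F, B4->E, B3->T, B6->E, B5->T, B6->E, B5->T, B6->E, B5->T, B6->E, B5->T, B6->E, B5->T, B6->E, ...; records B1=F, B3=T, B4=E, B5=T, B5=F, B6=S, B6=E, B7=T
run #8 (c=7, n=0, r=-2) runs B1->F, B4->E, B3->F, B6->E, B5->F, B7->F; records B1=F, B3=F, B4=E, B5=F, B6=E, B7=F
run #9 (c=5, n=-2, r=-3) runs B1->T, B2->T, B4->S, B3->T, B6->E, B5->T, B6->E, B5->T, B6->E, B5->T, B6->E, B5->T, B6->E, B5->T, ...; records B1=T, B2=T, B3=T, B4=S, B5=T, B5=F, B6=S, B6=E, B7=F
run #10 (c=6, n=0, r=-2) runs B1->F, B4->E, B3->T, B6->E, B5->F, B7->F; records B1=F, B3=T, B4=E, B5=F, B6=E, B7=F
union over the pool: B1=T, B1=F, B2=T, B2=F, B3=T, B3=F, B4=S, B4=E, B5=T, B5=F, B6=S, B6=E, B7=T, B7=F
uncovered (0 of 14): none
Answer: none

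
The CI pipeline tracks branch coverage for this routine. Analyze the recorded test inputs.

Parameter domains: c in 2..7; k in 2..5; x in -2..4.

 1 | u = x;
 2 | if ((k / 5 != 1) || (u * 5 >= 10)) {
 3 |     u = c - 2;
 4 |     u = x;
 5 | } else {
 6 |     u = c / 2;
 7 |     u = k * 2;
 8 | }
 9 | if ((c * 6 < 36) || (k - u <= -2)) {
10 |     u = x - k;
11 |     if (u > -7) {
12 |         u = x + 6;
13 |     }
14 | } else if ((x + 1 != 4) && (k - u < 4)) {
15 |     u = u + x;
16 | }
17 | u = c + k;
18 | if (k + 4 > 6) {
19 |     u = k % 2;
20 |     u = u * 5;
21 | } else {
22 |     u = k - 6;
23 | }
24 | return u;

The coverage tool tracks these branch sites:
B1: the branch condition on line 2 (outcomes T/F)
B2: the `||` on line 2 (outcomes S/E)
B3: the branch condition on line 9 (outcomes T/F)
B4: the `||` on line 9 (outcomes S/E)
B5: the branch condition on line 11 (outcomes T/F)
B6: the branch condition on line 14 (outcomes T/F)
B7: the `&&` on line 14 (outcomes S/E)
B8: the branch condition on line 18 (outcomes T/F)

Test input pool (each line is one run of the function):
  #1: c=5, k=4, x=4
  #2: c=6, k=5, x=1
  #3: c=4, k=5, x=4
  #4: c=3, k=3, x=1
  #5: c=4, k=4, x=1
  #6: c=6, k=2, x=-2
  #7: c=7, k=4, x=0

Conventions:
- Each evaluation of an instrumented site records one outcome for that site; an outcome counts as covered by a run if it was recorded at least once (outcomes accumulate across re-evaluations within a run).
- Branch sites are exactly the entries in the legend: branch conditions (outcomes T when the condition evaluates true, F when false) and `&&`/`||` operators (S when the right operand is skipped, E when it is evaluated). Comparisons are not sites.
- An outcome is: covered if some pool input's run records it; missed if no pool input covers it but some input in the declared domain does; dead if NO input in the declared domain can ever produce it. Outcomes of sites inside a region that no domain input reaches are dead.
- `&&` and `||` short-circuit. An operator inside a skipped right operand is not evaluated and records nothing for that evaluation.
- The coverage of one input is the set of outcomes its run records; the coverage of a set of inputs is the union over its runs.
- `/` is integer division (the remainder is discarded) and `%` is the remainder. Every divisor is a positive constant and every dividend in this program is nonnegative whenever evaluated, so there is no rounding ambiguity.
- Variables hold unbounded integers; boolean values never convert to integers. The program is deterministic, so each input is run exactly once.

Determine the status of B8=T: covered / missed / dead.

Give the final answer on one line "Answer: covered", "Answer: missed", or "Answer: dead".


B8=T is recorded by pool input(s) 1, 2, 3, 4, 5, 7 -> covered
Answer: covered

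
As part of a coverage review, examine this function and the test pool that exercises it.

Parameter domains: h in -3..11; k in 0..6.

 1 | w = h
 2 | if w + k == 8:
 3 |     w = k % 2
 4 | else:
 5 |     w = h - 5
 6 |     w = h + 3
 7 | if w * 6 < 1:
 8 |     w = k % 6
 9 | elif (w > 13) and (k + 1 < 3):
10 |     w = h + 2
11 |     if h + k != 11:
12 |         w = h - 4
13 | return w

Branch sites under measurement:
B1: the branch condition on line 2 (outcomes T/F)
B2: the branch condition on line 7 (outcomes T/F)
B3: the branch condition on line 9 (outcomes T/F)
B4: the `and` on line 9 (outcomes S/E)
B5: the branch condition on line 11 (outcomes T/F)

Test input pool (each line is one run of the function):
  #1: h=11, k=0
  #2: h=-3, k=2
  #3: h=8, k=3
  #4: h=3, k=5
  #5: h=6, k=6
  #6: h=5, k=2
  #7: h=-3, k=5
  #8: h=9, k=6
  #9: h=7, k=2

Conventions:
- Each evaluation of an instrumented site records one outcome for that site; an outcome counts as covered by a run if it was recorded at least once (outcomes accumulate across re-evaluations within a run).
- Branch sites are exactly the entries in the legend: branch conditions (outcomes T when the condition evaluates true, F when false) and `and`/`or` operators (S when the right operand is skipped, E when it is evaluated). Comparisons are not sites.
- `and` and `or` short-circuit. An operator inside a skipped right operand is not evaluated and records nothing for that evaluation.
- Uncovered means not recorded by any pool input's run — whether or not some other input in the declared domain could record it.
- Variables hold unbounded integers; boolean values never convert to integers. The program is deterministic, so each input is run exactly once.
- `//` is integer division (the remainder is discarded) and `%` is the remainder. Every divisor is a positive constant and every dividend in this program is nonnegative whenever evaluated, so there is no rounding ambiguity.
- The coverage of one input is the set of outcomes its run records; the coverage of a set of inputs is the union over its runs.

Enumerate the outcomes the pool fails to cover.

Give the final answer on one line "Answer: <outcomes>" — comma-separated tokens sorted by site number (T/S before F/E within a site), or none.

run #1 (h=11, k=0) runs B1->F, B2->F, B4->E, B3->T, B5->F; records B1=F, B2=F, B3=T, B4=E, B5=F
run #2 (h=-3, k=2) runs B1->F, B2->T; records B1=F, B2=T
run #3 (h=8, k=3) runs B1->F, B2->F, B4->S, B3->F; records B1=F, B2=F, B3=F, B4=S
run #4 (h=3, k=5) runs B1->T, B2->F, B4->S, B3->F; records B1=T, B2=F, B3=F, B4=S
run #5 (h=6, k=6) runs B1->F, B2->F, B4->S, B3->F; records B1=F, B2=F, B3=F, B4=S
run #6 (h=5, k=2) runs B1->F, B2->F, B4->S, B3->F; records B1=F, B2=F, B3=F, B4=S
run #7 (h=-3, k=5) runs B1->F, B2->T; records B1=F, B2=T
run #8 (h=9, k=6) runs B1->F, B2->F, B4->S, B3->F; records B1=F, B2=F, B3=F, B4=S
run #9 (h=7, k=2) runs B1->F, B2->F, B4->S, B3->F; records B1=F, B2=F, B3=F, B4=S
union over the pool: B1=T, B1=F, B2=T, B2=F, B3=T, B3=F, B4=S, B4=E, B5=F
uncovered (1 of 10): B5=T

Answer: B5=T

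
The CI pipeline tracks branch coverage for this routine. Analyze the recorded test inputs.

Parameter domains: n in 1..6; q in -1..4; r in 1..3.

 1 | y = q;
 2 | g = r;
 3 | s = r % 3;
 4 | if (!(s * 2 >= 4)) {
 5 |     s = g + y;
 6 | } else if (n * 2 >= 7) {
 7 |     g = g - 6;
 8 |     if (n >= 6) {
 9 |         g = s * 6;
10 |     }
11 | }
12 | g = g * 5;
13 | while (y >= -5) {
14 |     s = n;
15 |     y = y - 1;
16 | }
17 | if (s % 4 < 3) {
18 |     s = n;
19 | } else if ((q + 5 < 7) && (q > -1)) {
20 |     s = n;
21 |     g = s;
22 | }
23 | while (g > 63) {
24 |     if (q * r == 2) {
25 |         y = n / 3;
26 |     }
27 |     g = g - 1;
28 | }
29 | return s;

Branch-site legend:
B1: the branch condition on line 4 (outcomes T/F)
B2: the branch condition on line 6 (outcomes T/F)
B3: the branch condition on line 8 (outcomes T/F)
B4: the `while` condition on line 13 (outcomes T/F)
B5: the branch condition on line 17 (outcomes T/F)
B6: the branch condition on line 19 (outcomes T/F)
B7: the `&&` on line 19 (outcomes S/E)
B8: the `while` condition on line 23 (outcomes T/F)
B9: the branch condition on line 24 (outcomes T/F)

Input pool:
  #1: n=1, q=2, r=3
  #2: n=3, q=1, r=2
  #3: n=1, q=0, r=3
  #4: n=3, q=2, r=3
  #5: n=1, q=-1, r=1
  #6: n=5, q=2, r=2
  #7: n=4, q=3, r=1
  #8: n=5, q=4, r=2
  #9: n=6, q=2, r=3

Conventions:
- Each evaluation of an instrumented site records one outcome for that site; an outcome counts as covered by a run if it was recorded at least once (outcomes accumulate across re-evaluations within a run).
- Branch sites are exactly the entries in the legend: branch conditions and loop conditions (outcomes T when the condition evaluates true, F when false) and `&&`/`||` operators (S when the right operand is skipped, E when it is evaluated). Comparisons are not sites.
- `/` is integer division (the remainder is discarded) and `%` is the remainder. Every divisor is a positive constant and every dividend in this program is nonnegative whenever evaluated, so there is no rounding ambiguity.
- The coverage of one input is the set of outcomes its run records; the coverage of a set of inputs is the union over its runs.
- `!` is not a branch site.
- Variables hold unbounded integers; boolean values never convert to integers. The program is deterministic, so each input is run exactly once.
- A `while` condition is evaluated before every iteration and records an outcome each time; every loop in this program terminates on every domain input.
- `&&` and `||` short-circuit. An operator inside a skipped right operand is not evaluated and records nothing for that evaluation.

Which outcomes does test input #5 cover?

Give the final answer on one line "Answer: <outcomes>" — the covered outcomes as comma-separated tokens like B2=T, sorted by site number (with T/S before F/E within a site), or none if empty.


Running input #5 (n=1, q=-1, r=1), event by event:
  B1->T, B4->T, B4->T, B4->T, B4->T, B4->T, B4->F, B5->T, B8->F
as a set, this run covers: B1=T, B4=T, B4=F, B5=T, B8=F
Answer: B1=T, B4=T, B4=F, B5=T, B8=F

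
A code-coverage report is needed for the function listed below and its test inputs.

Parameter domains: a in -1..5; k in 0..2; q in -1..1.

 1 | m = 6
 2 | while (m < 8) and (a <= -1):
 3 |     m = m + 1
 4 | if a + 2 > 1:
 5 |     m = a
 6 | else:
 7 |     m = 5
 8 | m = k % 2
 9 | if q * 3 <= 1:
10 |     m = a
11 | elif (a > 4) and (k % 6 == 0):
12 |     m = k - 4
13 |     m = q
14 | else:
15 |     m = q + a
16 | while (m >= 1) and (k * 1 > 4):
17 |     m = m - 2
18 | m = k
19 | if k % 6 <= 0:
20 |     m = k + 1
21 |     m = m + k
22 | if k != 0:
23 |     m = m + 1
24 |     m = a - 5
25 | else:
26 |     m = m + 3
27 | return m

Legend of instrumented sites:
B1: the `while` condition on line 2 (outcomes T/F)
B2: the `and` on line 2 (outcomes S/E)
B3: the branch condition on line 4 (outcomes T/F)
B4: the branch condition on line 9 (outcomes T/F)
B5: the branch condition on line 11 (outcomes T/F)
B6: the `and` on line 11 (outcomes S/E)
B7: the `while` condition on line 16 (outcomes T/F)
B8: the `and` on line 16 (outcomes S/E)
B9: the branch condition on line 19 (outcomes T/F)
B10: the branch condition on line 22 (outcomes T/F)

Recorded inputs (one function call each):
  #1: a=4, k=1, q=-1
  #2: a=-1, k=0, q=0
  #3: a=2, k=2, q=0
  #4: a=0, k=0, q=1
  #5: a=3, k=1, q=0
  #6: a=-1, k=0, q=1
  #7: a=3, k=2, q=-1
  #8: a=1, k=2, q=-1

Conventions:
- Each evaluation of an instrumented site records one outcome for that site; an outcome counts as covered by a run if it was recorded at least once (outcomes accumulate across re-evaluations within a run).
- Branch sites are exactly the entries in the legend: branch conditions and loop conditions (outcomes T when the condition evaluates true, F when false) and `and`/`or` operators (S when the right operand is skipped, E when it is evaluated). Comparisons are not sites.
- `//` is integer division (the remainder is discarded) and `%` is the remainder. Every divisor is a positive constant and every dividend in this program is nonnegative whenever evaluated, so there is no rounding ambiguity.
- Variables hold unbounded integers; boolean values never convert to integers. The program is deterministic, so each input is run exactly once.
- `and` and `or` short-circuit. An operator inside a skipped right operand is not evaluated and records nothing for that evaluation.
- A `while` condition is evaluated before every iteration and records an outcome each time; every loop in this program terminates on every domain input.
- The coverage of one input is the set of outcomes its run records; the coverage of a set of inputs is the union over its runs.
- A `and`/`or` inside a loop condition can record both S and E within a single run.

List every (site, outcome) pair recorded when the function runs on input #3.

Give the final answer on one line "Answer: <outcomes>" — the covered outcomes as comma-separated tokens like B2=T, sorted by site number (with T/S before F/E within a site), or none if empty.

Running input #3 (a=2, k=2, q=0), event by event:
  B2->E, B1->F, B3->T, B4->T, B8->E, B7->F, B9->F, B10->T
collecting distinct outcomes: B1=F, B2=E, B3=T, B4=T, B7=F, B8=E, B9=F, B10=T

Answer: B1=F, B2=E, B3=T, B4=T, B7=F, B8=E, B9=F, B10=T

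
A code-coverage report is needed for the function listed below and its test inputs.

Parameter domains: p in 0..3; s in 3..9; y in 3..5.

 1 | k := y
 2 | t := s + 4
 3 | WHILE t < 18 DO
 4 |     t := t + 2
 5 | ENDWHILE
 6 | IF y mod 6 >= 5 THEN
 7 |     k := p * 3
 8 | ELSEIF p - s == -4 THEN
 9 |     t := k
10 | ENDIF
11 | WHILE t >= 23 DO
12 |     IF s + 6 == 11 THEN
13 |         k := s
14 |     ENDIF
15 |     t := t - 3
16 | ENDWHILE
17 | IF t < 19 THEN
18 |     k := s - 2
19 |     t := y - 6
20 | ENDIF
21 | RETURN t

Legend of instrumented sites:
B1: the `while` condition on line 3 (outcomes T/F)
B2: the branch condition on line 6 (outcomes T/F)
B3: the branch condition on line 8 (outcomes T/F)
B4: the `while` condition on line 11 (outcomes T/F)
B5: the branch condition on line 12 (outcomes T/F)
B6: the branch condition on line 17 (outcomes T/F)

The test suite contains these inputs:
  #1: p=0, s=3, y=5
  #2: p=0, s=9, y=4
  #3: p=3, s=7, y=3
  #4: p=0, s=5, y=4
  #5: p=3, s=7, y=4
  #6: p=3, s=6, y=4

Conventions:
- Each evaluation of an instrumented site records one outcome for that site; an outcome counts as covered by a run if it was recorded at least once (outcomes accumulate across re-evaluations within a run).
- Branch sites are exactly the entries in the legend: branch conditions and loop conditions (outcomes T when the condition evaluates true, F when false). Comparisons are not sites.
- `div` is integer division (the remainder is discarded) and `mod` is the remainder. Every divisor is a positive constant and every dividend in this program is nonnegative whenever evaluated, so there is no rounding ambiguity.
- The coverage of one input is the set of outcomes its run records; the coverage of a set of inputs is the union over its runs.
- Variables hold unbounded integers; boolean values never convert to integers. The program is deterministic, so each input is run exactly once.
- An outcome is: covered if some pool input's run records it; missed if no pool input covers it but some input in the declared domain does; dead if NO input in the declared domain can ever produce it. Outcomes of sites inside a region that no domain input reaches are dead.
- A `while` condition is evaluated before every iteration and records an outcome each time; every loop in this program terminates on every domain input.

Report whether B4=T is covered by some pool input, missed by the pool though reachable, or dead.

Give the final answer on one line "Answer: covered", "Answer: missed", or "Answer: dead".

no pool input records B4=T
checking all 84 inputs in the declared domain: B4=T is never recorded -> dead

Answer: dead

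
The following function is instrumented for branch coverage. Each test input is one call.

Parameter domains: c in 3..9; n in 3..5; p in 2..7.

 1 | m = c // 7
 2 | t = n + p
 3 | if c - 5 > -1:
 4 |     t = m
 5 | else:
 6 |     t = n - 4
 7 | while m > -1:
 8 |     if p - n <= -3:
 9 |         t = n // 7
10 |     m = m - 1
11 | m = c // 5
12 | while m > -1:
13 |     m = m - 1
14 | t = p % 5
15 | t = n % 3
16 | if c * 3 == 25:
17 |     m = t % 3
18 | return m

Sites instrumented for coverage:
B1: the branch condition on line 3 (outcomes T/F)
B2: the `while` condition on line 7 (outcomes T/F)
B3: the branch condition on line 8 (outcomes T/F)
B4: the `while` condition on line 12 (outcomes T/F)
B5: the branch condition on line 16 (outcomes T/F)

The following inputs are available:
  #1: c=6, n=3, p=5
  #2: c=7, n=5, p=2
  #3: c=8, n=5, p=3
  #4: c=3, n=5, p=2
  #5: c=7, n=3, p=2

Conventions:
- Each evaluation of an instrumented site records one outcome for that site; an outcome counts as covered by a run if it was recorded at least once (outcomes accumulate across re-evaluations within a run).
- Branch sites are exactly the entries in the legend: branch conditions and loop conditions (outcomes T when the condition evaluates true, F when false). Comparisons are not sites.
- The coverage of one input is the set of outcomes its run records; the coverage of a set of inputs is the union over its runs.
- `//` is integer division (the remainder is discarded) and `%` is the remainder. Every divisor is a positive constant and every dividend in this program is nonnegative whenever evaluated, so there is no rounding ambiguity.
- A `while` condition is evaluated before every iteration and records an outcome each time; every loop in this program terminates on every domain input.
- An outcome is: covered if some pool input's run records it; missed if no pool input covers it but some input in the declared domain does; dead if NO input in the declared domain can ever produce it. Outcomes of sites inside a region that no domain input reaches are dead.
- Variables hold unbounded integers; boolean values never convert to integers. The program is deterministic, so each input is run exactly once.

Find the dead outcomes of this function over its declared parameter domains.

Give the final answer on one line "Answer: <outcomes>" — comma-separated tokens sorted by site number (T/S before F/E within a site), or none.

sweeping the full domain (126 inputs) for each outcome:
  B5=T: unreachable across the whole domain -> dead
  reachable outcomes have witnesses, e.g. B1=T (e.g. c=5, n=3, p=2), B1=F (e.g. c=3, n=3, p=2), B2=T (e.g. c=3, n=3, p=2), B2=F (e.g. c=3, n=3, p=2)

Answer: B5=T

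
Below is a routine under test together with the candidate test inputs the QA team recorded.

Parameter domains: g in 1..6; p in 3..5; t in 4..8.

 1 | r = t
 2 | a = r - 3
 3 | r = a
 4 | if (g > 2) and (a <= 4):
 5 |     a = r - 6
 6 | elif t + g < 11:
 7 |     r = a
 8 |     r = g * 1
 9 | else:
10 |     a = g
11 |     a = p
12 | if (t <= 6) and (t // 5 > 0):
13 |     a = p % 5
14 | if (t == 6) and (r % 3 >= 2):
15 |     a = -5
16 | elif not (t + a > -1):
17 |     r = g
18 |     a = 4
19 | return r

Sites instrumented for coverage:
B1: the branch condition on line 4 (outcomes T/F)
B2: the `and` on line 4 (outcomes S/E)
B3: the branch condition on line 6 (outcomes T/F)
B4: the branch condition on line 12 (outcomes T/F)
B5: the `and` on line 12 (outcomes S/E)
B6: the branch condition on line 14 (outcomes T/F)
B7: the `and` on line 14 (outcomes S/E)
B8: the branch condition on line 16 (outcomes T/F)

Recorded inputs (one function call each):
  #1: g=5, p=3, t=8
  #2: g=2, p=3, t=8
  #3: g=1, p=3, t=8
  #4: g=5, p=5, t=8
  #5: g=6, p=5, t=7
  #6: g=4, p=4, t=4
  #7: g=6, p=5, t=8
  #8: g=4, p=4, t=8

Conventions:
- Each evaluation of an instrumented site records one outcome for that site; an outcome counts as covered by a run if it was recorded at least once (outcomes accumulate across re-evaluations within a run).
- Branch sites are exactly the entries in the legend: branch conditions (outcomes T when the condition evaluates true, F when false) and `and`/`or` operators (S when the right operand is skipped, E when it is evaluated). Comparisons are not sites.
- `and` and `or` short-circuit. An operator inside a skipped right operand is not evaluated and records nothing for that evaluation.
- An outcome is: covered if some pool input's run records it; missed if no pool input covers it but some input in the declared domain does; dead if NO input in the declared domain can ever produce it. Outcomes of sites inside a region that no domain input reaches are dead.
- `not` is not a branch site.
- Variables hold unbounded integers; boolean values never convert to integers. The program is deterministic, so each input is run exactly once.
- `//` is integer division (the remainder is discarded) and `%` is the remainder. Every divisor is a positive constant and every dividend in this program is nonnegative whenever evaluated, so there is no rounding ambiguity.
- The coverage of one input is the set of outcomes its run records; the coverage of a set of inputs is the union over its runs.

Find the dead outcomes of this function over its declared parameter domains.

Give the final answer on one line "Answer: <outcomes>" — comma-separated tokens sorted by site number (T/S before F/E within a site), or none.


sweeping the full domain (90 inputs) for each outcome:
  reachable outcomes have witnesses, e.g. B1=T (e.g. g=3, p=3, t=4), B1=F (e.g. g=1, p=3, t=4), B2=S (e.g. g=1, p=3, t=4), B2=E (e.g. g=3, p=3, t=4)
Answer: none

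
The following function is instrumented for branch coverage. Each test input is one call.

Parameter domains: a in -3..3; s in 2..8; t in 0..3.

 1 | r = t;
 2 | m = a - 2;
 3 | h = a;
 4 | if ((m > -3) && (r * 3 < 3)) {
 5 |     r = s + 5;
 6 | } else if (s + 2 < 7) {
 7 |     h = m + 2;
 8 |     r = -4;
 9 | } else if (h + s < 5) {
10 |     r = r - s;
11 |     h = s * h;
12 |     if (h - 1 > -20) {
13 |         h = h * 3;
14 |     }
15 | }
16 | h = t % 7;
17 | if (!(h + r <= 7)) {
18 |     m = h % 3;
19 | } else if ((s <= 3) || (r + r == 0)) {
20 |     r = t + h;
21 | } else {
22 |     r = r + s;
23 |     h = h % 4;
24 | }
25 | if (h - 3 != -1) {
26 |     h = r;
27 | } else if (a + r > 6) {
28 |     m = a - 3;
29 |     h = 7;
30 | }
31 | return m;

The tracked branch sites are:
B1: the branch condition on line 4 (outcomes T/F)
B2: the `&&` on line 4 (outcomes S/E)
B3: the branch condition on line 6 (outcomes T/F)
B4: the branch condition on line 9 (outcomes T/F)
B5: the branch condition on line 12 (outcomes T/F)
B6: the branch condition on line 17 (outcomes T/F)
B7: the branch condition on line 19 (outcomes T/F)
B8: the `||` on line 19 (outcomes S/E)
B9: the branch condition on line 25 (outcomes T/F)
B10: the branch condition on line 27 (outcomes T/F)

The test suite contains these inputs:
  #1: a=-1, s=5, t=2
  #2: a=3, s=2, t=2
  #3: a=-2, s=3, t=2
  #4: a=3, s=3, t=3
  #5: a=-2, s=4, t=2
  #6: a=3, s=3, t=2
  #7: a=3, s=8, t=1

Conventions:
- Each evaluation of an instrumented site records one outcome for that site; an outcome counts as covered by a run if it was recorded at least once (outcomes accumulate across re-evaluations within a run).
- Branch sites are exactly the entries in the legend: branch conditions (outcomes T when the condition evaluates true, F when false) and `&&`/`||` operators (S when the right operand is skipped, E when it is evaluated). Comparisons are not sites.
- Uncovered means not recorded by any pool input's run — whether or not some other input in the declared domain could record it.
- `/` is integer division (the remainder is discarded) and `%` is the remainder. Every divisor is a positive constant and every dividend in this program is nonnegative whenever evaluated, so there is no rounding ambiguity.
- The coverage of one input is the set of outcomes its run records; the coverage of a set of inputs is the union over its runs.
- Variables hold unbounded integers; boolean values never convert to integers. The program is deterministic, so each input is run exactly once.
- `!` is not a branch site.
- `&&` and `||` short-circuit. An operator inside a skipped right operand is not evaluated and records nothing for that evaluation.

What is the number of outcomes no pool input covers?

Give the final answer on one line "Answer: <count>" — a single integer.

run #1 (a=-1, s=5, t=2) runs B2->S, B1->F, B3->F, B4->T, B5->T, B6->F, B8->E, B7->F, B9->F, B10->F; records B1=F, B2=S, B3=F, B4=T, B5=T, B6=F, B7=F, B8=E, B9=F, B10=F
run #2 (a=3, s=2, t=2) runs B2->E, B1->F, B3->T, B6->F, B8->S, B7->T, B9->F, B10->T; records B1=F, B2=E, B3=T, B6=F, B7=T, B8=S, B9=F, B10=T
run #3 (a=-2, s=3, t=2) runs B2->S, B1->F, B3->T, B6->F, B8->S, B7->T, B9->F, B10->F; records B1=F, B2=S, B3=T, B6=F, B7=T, B8=S, B9=F, B10=F
run #4 (a=3, s=3, t=3) runs B2->E, B1->F, B3->T, B6->F, B8->S, B7->T, B9->T; records B1=F, B2=E, B3=T, B6=F, B7=T, B8=S, B9=T
run #5 (a=-2, s=4, t=2) runs B2->S, B1->F, B3->T, B6->F, B8->E, B7->F, B9->F, B10->F; records B1=F, B2=S, B3=T, B6=F, B7=F, B8=E, B9=F, B10=F
run #6 (a=3, s=3, t=2) runs B2->E, B1->F, B3->T, B6->F, B8->S, B7->T, B9->F, B10->T; records B1=F, B2=E, B3=T, B6=F, B7=T, B8=S, B9=F, B10=T
run #7 (a=3, s=8, t=1) runs B2->E, B1->F, B3->F, B4->F, B6->F, B8->E, B7->F, B9->T; records B1=F, B2=E, B3=F, B4=F, B6=F, B7=F, B8=E, B9=T
union over the pool: B1=F, B2=S, B2=E, B3=T, B3=F, B4=T, B4=F, B5=T, B6=F, B7=T, B7=F, B8=S, B8=E, B9=T, B9=F, B10=T, B10=F
uncovered (3 of 20): B1=T, B5=F, B6=T

Answer: 3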